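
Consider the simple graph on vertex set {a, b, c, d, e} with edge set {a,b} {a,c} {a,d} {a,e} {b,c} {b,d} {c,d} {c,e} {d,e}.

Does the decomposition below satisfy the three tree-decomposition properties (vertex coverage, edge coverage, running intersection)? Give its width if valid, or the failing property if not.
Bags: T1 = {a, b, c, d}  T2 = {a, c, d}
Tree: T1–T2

A tree decomposition must satisfy three properties: every vertex lies in some bag; for every edge, both endpoints lie together in some bag; and for every vertex, the bags containing it form a connected subtree. Here vertex e appears in no bag, so the decomposition is invalid.

No — vertex e appears in no bag.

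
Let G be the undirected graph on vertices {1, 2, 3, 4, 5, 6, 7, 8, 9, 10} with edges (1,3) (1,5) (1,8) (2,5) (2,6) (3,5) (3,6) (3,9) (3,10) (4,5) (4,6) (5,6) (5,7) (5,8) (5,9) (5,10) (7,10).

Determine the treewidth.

A width-2 tree decomposition is:
Bags: B1 = {1, 3, 5}  B2 = {1, 5, 8}  B3 = {3, 5, 6}  B4 = {3, 5, 10}  B5 = {5, 7, 10}  B6 = {4, 5, 6}  B7 = {3, 5, 9}  B8 = {2, 5, 6}
Tree: B1–B2, B1–B3, B3–B4, B4–B5, B3–B6, B1–B7, B6–B8
Every bag has size at most 3, so the width is 3 − 1 = 2 and tw(G) ≤ 2. For the lower bound, the 3 vertices {2, 5, 6} are pairwise adjacent, and any tree decomposition puts a clique entirely inside one bag — forcing width ≥ 2. The upper and lower bounds meet at 2, so that is the treewidth.

2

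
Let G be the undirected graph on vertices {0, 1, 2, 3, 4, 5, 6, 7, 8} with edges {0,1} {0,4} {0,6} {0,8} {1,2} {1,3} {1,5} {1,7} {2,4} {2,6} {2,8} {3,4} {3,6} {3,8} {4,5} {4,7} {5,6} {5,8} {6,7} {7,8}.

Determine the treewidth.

A width-4 tree decomposition is:
Bags: B1 = {1, 4, 5, 6, 8}  B2 = {1, 2, 4, 6, 8}  B3 = {1, 3, 4, 6, 8}  B4 = {1, 4, 6, 7, 8}  B5 = {0, 1, 4, 6, 8}
Tree: B1–B2, B2–B3, B3–B4, B4–B5
Every bag has size at most 5, so the width is 5 − 1 = 4 and tw(G) ≤ 4. For the lower bound: the 5 vertex sets {5,8}, {2,4}, {3,6}, {1}, {7} are disjoint, each induces a connected subgraph, and every pair is joined by at least one edge of G. Contracting each set to a single vertex therefore yields K_{5} as a minor, and since treewidth is minor-monotone, tw(G) ≥ tw(K_{5}) = 4. Therefore the treewidth is 4.

4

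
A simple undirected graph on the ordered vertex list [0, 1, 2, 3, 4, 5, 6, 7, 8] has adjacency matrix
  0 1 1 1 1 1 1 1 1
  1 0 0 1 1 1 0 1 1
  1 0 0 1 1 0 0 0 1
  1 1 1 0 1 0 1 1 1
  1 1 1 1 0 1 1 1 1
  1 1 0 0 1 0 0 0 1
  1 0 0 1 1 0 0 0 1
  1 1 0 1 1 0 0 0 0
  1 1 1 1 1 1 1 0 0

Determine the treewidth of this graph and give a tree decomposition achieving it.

Treewidth 4.
One optimal decomposition is:
Bags: B1 = {0, 1, 3, 4, 8}  B2 = {0, 1, 4, 5, 8}  B3 = {0, 3, 4, 6, 8}  B4 = {0, 2, 3, 4, 8}  B5 = {0, 1, 3, 4, 7}
Tree: B1–B2, B1–B3, B3–B4, B1–B5

Every bag has size at most 5, so the width is 5 − 1 = 4 and tw(G) ≤ 4. On the other hand G contains the 5-clique {0, 1, 3, 4, 8}. A clique must lie in a single bag of any decomposition, so no decomposition can have width below 4. The upper and lower bounds meet at 4, so that is the treewidth.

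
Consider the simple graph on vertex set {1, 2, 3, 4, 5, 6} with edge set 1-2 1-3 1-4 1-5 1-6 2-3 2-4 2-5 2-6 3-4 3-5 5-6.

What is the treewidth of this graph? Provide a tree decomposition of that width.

Each bag holds 4 vertices, so the decomposition has width 3, which upper-bounds the treewidth. Conversely, {1, 2, 3, 4} is a clique of size 4, and the vertices of any clique must share a bag in every tree decomposition; so some bag has ≥ 4 vertices and tw(G) ≥ 3. The upper and lower bounds meet at 3, so that is the treewidth.

Treewidth 3.
Bags: B1 = {1, 2, 3, 4}  B2 = {1, 2, 3, 5}  B3 = {1, 2, 5, 6}
Tree: B1–B2, B2–B3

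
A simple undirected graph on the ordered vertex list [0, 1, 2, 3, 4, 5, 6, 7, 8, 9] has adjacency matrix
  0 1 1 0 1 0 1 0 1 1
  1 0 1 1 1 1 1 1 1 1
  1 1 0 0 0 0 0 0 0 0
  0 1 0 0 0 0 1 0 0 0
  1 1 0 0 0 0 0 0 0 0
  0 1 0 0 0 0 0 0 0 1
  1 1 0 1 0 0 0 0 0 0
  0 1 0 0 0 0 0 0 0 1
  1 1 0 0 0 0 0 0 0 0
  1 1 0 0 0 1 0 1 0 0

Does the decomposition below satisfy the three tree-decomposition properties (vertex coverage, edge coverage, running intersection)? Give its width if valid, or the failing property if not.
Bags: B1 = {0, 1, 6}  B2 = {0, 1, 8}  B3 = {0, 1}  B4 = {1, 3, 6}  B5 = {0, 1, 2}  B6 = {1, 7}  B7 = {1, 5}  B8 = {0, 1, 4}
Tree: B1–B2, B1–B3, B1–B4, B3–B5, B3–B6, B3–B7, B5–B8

A tree decomposition must satisfy three properties: every vertex lies in some bag; for every edge, both endpoints lie together in some bag; and for every vertex, the bags containing it form a connected subtree. Here vertex 9 appears in no bag, so the decomposition is invalid.

No — vertex 9 appears in no bag.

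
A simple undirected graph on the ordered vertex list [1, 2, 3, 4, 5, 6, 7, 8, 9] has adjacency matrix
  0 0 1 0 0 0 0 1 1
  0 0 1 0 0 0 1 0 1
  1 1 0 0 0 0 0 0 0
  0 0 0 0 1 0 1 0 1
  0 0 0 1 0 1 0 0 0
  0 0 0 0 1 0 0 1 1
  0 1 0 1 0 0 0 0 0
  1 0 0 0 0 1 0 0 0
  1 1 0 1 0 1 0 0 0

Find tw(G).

A width-3 tree decomposition is:
Bags: B1 = {1, 5, 6, 8}  B2 = {1, 5, 6, 9}  B3 = {1, 4, 5, 9}  B4 = {1, 3, 4, 9}  B5 = {2, 3, 4, 9}  B6 = {2, 3, 4, 7}
Tree: B1–B2, B2–B3, B3–B4, B4–B5, B5–B6
Each bag holds 4 vertices, so the decomposition has width 3, which upper-bounds the treewidth. For the lower bound: the 4 vertex sets {5,6,8}, {1}, {9}, {2,3,4,7} are disjoint, each induces a connected subgraph, and every pair is joined by at least one edge of G. Contracting each set to a single vertex therefore yields K_{4} as a minor, and since treewidth is minor-monotone, tw(G) ≥ tw(K_{4}) = 3. The upper and lower bounds meet at 3, so that is the treewidth.

3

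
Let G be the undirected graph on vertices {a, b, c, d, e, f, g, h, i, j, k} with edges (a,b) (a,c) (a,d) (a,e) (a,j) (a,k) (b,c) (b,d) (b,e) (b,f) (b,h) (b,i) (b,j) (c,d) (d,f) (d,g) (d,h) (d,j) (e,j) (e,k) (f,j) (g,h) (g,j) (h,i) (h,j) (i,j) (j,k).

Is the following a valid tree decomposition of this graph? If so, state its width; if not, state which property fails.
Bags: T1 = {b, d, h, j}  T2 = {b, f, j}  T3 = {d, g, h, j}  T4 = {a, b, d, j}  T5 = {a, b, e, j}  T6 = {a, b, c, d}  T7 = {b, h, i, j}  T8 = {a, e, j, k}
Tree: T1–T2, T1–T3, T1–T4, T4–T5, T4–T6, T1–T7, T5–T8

A tree decomposition must satisfy three properties: every vertex lies in some bag; for every edge, both endpoints lie together in some bag; and for every vertex, the bags containing it form a connected subtree. Here edge (d,f) lies in no bag, so the decomposition is invalid.

No — edge (d,f) lies in no bag.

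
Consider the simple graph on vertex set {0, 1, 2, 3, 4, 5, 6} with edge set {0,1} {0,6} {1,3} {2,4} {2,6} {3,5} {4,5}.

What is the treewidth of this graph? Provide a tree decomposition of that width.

Treewidth 2.
One optimal decomposition is:
Bags: B1 = {2, 4, 6}  B2 = {0, 4, 6}  B3 = {0, 1, 4}  B4 = {1, 3, 4}  B5 = {3, 4, 5}
Tree: B1–B2, B2–B3, B3–B4, B4–B5

Every bag has size at most 3, so the width is 3 − 1 = 2 and tw(G) ≤ 2. Since 4–2–6–0–1–3–5–4 is a cycle in G, G is not acyclic. Forests are exactly the graphs of treewidth ≤ 1, so tw(G) ≥ 2. Therefore the treewidth is 2.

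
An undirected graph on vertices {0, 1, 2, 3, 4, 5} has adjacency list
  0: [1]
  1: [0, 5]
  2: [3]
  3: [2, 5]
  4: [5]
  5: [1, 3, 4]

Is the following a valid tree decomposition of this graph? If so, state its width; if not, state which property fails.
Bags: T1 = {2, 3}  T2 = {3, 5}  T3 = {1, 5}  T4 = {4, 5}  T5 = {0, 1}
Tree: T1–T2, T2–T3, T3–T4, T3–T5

Yes; width 1.

Checking the three conditions: (i) the bags cover all of {0, 1, 2, 3, 4, 5}; (ii) for each edge, some bag contains both endpoints; (iii) the bags containing any fixed vertex form a subtree. All hold, so the decomposition is valid with width 2 − 1 = 1.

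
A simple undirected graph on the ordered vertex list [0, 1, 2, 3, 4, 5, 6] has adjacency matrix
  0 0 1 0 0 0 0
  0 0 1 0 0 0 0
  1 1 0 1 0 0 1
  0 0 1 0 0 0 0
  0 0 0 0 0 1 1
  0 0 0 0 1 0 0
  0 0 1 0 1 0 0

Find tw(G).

A width-1 tree decomposition is:
Bags: B1 = {0, 2}  B2 = {1, 2}  B3 = {2, 6}  B4 = {4, 6}  B5 = {4, 5}  B6 = {2, 3}
Tree: B1–B2, B2–B3, B3–B4, B4–B5, B2–B6
Each bag holds 2 vertices, so the decomposition has width 1, which upper-bounds the treewidth. Since G has at least one edge (e.g. 0–2), it is not an edgeless graph, so tw(G) ≥ 1. The upper and lower bounds meet at 1, so that is the treewidth.

1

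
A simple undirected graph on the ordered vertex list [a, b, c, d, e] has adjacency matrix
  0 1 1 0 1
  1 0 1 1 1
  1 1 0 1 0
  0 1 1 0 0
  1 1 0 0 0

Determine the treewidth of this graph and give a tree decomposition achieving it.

Treewidth 2.
One optimal decomposition is:
Bags: B1 = {b, c, d}  B2 = {a, b, c}  B3 = {a, b, e}
Tree: B1–B2, B2–B3

Each bag holds 3 vertices, so the decomposition has width 2, which upper-bounds the treewidth. Conversely, {a, b, e} is a clique of size 3, and the vertices of any clique must share a bag in every tree decomposition; so some bag has ≥ 3 vertices and tw(G) ≥ 2. Therefore the treewidth is 2.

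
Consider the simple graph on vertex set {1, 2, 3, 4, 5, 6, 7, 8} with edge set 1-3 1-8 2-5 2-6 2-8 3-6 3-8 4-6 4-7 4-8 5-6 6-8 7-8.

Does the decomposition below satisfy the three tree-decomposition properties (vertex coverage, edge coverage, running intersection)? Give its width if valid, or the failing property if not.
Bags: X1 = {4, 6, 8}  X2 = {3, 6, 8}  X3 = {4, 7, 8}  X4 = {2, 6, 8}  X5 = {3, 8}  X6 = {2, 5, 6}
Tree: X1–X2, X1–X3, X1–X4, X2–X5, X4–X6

A tree decomposition must satisfy three properties: every vertex lies in some bag; for every edge, both endpoints lie together in some bag; and for every vertex, the bags containing it form a connected subtree. Here vertex 1 appears in no bag, so the decomposition is invalid.

No — vertex 1 appears in no bag.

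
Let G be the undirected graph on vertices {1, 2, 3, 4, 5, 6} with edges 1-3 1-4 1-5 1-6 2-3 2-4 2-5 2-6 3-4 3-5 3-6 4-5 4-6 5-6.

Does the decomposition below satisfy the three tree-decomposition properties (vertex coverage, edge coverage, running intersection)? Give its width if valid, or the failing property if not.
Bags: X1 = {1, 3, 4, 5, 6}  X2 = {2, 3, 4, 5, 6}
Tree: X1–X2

Every vertex of G appears in some bag (union = {1, 2, 3, 4, 5, 6}); every edge is covered by a bag; and for each vertex v the set of bags containing v is connected in the bag tree. The decomposition is therefore valid. The largest bag has 5 vertices, so the width is 4.

Yes; width 4.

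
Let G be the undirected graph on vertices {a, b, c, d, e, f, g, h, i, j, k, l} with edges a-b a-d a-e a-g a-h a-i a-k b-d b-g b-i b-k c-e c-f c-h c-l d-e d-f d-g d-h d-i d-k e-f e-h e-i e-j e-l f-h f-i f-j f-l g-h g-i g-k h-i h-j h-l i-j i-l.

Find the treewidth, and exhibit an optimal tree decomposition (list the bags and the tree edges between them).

The largest bag has 5 vertices, giving width 4; this decomposition certifies tw(G) ≤ 4. Conversely, {c, e, f, h, l} is a clique of size 5, and the vertices of any clique must share a bag in every tree decomposition; so some bag has ≥ 5 vertices and tw(G) ≥ 4. Therefore the treewidth is 4.

Treewidth 4.
One optimal decomposition is:
Bags: B1 = {a, d, e, h, i}  B2 = {d, e, f, h, i}  B3 = {a, d, g, h, i}  B4 = {a, b, d, g, i}  B5 = {a, b, d, g, k}  B6 = {e, f, h, i, l}  B7 = {c, e, f, h, l}  B8 = {e, f, h, i, j}
Tree: B1–B2, B1–B3, B3–B4, B4–B5, B2–B6, B6–B7, B2–B8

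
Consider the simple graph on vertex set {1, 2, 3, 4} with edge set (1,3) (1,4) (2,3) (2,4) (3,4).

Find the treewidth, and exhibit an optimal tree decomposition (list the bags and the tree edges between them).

Treewidth 2.
One such decomposition:
Bags: B1 = {2, 3, 4}  B2 = {1, 3, 4}
Tree: B1–B2

The largest bag has 3 vertices, giving width 2; this decomposition certifies tw(G) ≤ 2. On the other hand G contains the 3-clique {1, 3, 4}. A clique must lie in a single bag of any decomposition, so no decomposition can have width below 2. Combining the bounds, tw(G) = 2.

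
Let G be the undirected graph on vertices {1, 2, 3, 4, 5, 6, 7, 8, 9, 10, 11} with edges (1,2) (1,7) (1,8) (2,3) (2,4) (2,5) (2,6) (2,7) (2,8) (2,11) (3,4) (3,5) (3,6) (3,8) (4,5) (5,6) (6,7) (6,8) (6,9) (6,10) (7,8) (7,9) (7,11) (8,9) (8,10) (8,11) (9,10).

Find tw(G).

3

A width-3 tree decomposition is:
Bags: B1 = {2, 6, 7, 8}  B2 = {1, 2, 7, 8}  B3 = {2, 3, 6, 8}  B4 = {2, 3, 5, 6}  B5 = {6, 7, 8, 9}  B6 = {2, 3, 4, 5}  B7 = {2, 7, 8, 11}  B8 = {6, 8, 9, 10}
Tree: B1–B2, B1–B3, B3–B4, B1–B5, B4–B6, B1–B7, B5–B8
The largest bag has 4 vertices, giving width 3; this decomposition certifies tw(G) ≤ 3. On the other hand G contains the 4-clique {6, 8, 9, 10}. A clique must lie in a single bag of any decomposition, so no decomposition can have width below 3. Hence tw(G) = 3 exactly.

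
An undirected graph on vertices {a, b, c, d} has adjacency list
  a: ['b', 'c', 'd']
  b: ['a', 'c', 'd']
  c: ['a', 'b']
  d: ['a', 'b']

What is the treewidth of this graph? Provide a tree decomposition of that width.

Treewidth 2.
Bags: B1 = {a, b, d}  B2 = {a, b, c}
Tree: B1–B2

The largest bag has 3 vertices, giving width 2; this decomposition certifies tw(G) ≤ 2. On the other hand G contains the 3-clique {a, b, d}. A clique must lie in a single bag of any decomposition, so no decomposition can have width below 2. Combining the bounds, tw(G) = 2.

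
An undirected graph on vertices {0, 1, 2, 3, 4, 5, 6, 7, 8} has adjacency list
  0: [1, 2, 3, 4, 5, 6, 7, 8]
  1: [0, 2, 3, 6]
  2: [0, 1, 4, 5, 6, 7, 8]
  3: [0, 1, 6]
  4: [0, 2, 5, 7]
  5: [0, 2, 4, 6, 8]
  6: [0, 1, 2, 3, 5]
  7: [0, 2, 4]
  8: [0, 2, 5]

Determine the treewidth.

A width-3 tree decomposition is:
Bags: B1 = {0, 2, 5, 8}  B2 = {0, 2, 5, 6}  B3 = {0, 2, 4, 5}  B4 = {0, 1, 2, 6}  B5 = {0, 2, 4, 7}  B6 = {0, 1, 3, 6}
Tree: B1–B2, B2–B3, B2–B4, B3–B5, B4–B6
The largest bag has 4 vertices, giving width 3; this decomposition certifies tw(G) ≤ 3. For the lower bound, the 4 vertices {0, 1, 2, 6} are pairwise adjacent, and any tree decomposition puts a clique entirely inside one bag — forcing width ≥ 3. The upper and lower bounds meet at 3, so that is the treewidth.

3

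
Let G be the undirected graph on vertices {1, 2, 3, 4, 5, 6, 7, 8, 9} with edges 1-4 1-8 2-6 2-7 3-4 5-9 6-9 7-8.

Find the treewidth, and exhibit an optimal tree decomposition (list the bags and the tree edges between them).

Treewidth 1.
One such decomposition:
Bags: B1 = {5, 9}  B2 = {6, 9}  B3 = {2, 6}  B4 = {2, 7}  B5 = {7, 8}  B6 = {1, 8}  B7 = {1, 4}  B8 = {3, 4}
Tree: B1–B2, B2–B3, B3–B4, B4–B5, B5–B6, B6–B7, B7–B8

Each bag holds 2 vertices, so the decomposition has width 1, which upper-bounds the treewidth. G has an edge, so its treewidth is at least 1. Combining the bounds, tw(G) = 1.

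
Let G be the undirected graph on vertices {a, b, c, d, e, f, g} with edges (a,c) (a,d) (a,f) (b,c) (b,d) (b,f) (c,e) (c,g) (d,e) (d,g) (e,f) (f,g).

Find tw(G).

3

A width-3 tree decomposition is:
Bags: B1 = {a, c, d, f}  B2 = {b, c, d, f}  B3 = {c, d, f, g}  B4 = {c, d, e, f}
Tree: B1–B2, B2–B3, B3–B4
Each bag holds 4 vertices, so the decomposition has width 3, which upper-bounds the treewidth. For the lower bound: the 4 vertex sets {a,f}, {b,c}, {d}, {g} are disjoint, each induces a connected subgraph, and every pair is joined by at least one edge of G. Contracting each set to a single vertex therefore yields K_{4} as a minor, and since treewidth is minor-monotone, tw(G) ≥ tw(K_{4}) = 3. Combining the bounds, tw(G) = 3.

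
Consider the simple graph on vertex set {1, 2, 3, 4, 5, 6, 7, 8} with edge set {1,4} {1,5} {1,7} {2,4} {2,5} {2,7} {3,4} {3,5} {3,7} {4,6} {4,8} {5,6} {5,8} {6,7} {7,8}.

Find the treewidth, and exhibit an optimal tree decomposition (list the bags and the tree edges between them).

The largest bag has 4 vertices, giving width 3; this decomposition certifies tw(G) ≤ 3. For the lower bound: the 4 vertex sets {5,8}, {2,4}, {7}, {6} are disjoint, each induces a connected subgraph, and every pair is joined by at least one edge of G. Contracting each set to a single vertex therefore yields K_{4} as a minor, and since treewidth is minor-monotone, tw(G) ≥ tw(K_{4}) = 3. Combining the bounds, tw(G) = 3.

Treewidth 3.
One such decomposition:
Bags: B1 = {4, 5, 7, 8}  B2 = {2, 4, 5, 7}  B3 = {4, 5, 6, 7}  B4 = {3, 4, 5, 7}  B5 = {1, 4, 5, 7}
Tree: B1–B2, B2–B3, B3–B4, B4–B5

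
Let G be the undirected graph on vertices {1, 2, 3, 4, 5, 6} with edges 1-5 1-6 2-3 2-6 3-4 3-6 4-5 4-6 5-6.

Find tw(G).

2

A width-2 tree decomposition is:
Bags: B1 = {3, 4, 6}  B2 = {4, 5, 6}  B3 = {1, 5, 6}  B4 = {2, 3, 6}
Tree: B1–B2, B2–B3, B1–B4
Every bag has size at most 3, so the width is 3 − 1 = 2 and tw(G) ≤ 2. For the lower bound, the 3 vertices {1, 5, 6} are pairwise adjacent, and any tree decomposition puts a clique entirely inside one bag — forcing width ≥ 2. Therefore the treewidth is 2.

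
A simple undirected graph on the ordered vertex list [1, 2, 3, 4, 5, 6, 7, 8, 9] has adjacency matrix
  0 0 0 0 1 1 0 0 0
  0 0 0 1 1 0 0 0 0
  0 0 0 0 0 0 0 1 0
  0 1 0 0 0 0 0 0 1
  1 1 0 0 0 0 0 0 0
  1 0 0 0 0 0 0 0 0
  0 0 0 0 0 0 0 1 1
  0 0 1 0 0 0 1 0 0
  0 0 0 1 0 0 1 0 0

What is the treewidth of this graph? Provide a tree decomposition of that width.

Treewidth 1.
One such decomposition:
Bags: B1 = {1, 6}  B2 = {1, 5}  B3 = {2, 5}  B4 = {2, 4}  B5 = {4, 9}  B6 = {7, 9}  B7 = {7, 8}  B8 = {3, 8}
Tree: B1–B2, B2–B3, B3–B4, B4–B5, B5–B6, B6–B7, B7–B8

Every bag has size at most 2, so the width is 2 − 1 = 1 and tw(G) ≤ 1. G has an edge, so its treewidth is at least 1. Therefore the treewidth is 1.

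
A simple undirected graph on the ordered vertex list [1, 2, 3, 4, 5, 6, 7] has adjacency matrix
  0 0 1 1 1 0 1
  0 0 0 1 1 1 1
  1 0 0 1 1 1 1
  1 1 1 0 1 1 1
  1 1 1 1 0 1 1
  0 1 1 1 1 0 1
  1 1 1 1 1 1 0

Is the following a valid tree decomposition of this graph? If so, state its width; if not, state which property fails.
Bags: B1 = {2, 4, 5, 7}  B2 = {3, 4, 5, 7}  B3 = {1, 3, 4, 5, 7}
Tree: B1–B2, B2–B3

No — vertex 6 appears in no bag.

A tree decomposition must satisfy three properties: every vertex lies in some bag; for every edge, both endpoints lie together in some bag; and for every vertex, the bags containing it form a connected subtree. Here vertex 6 appears in no bag, so the decomposition is invalid.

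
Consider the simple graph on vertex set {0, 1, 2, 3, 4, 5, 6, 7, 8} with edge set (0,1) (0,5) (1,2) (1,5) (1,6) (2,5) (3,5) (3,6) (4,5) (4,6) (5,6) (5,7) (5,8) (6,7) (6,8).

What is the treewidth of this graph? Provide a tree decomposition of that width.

Treewidth 2.
One such decomposition:
Bags: B1 = {1, 5, 6}  B2 = {4, 5, 6}  B3 = {5, 6, 7}  B4 = {5, 6, 8}  B5 = {3, 5, 6}  B6 = {0, 1, 5}  B7 = {1, 2, 5}
Tree: B1–B2, B2–B3, B1–B4, B2–B5, B1–B6, B6–B7

Each bag holds 3 vertices, so the decomposition has width 2, which upper-bounds the treewidth. For the lower bound, the 3 vertices {0, 1, 5} are pairwise adjacent, and any tree decomposition puts a clique entirely inside one bag — forcing width ≥ 2. Therefore the treewidth is 2.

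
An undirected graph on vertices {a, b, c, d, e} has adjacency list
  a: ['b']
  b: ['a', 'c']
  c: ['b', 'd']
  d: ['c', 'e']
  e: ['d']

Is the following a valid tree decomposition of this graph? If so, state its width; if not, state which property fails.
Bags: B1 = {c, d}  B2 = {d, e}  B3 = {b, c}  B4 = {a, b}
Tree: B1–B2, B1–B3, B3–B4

Vertex coverage: the bags together contain {a, b, c, d, e}, the full vertex set. Edge coverage: each edge of G has both endpoints in at least one bag. Running intersection: for every vertex, the bags containing it form a connected subtree. All three properties hold, so this is a valid tree decomposition of width max|bag| − 1 = 1, and hence tw(G) ≤ 1.

Yes; width 1.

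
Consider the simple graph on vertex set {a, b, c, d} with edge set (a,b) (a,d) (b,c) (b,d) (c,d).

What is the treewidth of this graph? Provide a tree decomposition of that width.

Each bag holds 3 vertices, so the decomposition has width 2, which upper-bounds the treewidth. Conversely, {b, c, d} is a clique of size 3, and the vertices of any clique must share a bag in every tree decomposition; so some bag has ≥ 3 vertices and tw(G) ≥ 2. Therefore the treewidth is 2.

Treewidth 2.
Bags: B1 = {b, c, d}  B2 = {a, b, d}
Tree: B1–B2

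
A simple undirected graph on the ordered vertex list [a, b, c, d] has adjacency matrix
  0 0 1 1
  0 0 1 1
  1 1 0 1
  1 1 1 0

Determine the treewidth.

2

A width-2 tree decomposition is:
Bags: B1 = {a, c, d}  B2 = {b, c, d}
Tree: B1–B2
Every bag has size at most 3, so the width is 3 − 1 = 2 and tw(G) ≤ 2. On the other hand G contains the 3-clique {a, c, d}. A clique must lie in a single bag of any decomposition, so no decomposition can have width below 2. Combining the bounds, tw(G) = 2.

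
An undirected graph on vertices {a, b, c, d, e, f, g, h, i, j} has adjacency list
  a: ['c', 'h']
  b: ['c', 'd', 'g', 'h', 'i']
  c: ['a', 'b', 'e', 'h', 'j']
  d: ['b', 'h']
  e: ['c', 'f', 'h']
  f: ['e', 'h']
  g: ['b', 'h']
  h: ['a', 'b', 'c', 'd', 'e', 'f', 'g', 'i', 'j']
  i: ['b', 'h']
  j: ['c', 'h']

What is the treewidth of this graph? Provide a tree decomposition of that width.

Treewidth 2.
Bags: B1 = {c, e, h}  B2 = {b, c, h}  B3 = {a, c, h}  B4 = {e, f, h}  B5 = {c, h, j}  B6 = {b, h, i}  B7 = {b, g, h}  B8 = {b, d, h}
Tree: B1–B2, B2–B3, B1–B4, B1–B5, B2–B6, B2–B7, B7–B8

Every bag has size at most 3, so the width is 3 − 1 = 2 and tw(G) ≤ 2. On the other hand G contains the 3-clique {e, f, h}. A clique must lie in a single bag of any decomposition, so no decomposition can have width below 2. The upper and lower bounds meet at 2, so that is the treewidth.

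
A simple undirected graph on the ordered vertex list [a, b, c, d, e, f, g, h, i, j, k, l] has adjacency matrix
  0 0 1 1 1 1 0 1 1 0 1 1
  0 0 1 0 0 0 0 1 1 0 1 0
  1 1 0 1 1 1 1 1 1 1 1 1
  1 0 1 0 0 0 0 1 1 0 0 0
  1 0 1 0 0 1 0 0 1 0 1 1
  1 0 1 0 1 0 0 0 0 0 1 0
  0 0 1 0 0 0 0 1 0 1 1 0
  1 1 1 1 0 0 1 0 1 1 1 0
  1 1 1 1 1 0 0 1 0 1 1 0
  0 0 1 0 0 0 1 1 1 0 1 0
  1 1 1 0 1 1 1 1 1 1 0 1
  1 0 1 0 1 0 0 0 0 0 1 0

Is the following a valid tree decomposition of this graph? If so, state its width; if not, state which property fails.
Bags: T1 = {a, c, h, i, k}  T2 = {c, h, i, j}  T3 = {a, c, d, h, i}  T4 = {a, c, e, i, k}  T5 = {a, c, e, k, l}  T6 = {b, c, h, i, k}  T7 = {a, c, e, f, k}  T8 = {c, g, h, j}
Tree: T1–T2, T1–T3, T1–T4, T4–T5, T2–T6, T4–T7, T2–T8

No — edge (k,j) lies in no bag.

A tree decomposition must satisfy three properties: every vertex lies in some bag; for every edge, both endpoints lie together in some bag; and for every vertex, the bags containing it form a connected subtree. Here edge (k,j) lies in no bag, so the decomposition is invalid.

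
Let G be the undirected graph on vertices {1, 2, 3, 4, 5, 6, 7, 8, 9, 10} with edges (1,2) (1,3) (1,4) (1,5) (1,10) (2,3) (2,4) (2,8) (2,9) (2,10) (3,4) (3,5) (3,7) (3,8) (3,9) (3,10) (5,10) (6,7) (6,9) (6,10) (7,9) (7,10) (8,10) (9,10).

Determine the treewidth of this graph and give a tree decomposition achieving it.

Treewidth 3.
One such decomposition:
Bags: B1 = {2, 3, 8, 10}  B2 = {1, 2, 3, 10}  B3 = {2, 3, 9, 10}  B4 = {3, 7, 9, 10}  B5 = {1, 2, 3, 4}  B6 = {1, 3, 5, 10}  B7 = {6, 7, 9, 10}
Tree: B1–B2, B1–B3, B3–B4, B2–B5, B2–B6, B4–B7

Each bag holds 4 vertices, so the decomposition has width 3, which upper-bounds the treewidth. Conversely, {2, 3, 8, 10} is a clique of size 4, and the vertices of any clique must share a bag in every tree decomposition; so some bag has ≥ 4 vertices and tw(G) ≥ 3. Therefore the treewidth is 3.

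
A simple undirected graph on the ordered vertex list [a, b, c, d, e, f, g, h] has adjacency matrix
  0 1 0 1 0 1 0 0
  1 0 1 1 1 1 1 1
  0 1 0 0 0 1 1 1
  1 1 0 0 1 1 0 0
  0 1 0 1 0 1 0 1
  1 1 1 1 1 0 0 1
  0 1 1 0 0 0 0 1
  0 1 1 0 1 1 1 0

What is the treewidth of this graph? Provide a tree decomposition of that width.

Every bag has size at most 4, so the width is 4 − 1 = 3 and tw(G) ≤ 3. Conversely, {b, c, g, h} is a clique of size 4, and the vertices of any clique must share a bag in every tree decomposition; so some bag has ≥ 4 vertices and tw(G) ≥ 3. The upper and lower bounds meet at 3, so that is the treewidth.

Treewidth 3.
One such decomposition:
Bags: B1 = {b, e, f, h}  B2 = {b, c, f, h}  B3 = {b, d, e, f}  B4 = {b, c, g, h}  B5 = {a, b, d, f}
Tree: B1–B2, B1–B3, B2–B4, B3–B5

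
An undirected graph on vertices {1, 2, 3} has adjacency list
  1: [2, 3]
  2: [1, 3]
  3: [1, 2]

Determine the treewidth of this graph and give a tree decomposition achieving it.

With just one bag of size 3, the width is 3 − 1 = 2, so tw(G) ≤ 2. For the lower bound, the 3 vertices {1, 2, 3} are pairwise adjacent, and any tree decomposition puts a clique entirely inside one bag — forcing width ≥ 2. The upper and lower bounds meet at 2, so that is the treewidth.

Treewidth 2.
Bags: B1 = {1, 2, 3}
Tree: (single bag)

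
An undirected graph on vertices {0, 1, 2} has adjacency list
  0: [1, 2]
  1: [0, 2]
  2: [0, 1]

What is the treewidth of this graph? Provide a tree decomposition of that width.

Treewidth 2.
Bags: B1 = {0, 1, 2}
Tree: (single bag)

With just one bag of size 3, the width is 3 − 1 = 2, so tw(G) ≤ 2. Conversely, {0, 1, 2} is a clique of size 3, and the vertices of any clique must share a bag in every tree decomposition; so some bag has ≥ 3 vertices and tw(G) ≥ 2. Therefore the treewidth is 2.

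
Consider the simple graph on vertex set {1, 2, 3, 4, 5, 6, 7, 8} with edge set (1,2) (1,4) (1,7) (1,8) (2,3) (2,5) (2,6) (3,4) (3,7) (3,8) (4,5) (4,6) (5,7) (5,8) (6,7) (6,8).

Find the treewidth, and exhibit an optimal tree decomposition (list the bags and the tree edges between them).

Treewidth 4.
Bags: B1 = {1, 3, 5, 6, 8}  B2 = {1, 2, 3, 5, 6}  B3 = {1, 3, 4, 5, 6}  B4 = {1, 3, 5, 6, 7}
Tree: B1–B2, B2–B3, B3–B4

Each bag holds 5 vertices, so the decomposition has width 4, which upper-bounds the treewidth. For the lower bound: the 5 vertex sets {1,8}, {2,5}, {4,6}, {3}, {7} are disjoint, each induces a connected subgraph, and every pair is joined by at least one edge of G. Contracting each set to a single vertex therefore yields K_{5} as a minor, and since treewidth is minor-monotone, tw(G) ≥ tw(K_{5}) = 4. Combining the bounds, tw(G) = 4.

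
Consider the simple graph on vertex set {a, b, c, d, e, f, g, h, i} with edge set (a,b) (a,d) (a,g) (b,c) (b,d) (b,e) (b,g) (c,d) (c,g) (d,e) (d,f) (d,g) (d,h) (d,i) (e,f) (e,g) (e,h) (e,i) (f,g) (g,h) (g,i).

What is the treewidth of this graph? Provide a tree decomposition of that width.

Every bag has size at most 4, so the width is 4 − 1 = 3 and tw(G) ≤ 3. Conversely, {d, e, g, h} is a clique of size 4, and the vertices of any clique must share a bag in every tree decomposition; so some bag has ≥ 4 vertices and tw(G) ≥ 3. Combining the bounds, tw(G) = 3.

Treewidth 3.
One optimal decomposition is:
Bags: B1 = {d, e, g, h}  B2 = {b, d, e, g}  B3 = {b, c, d, g}  B4 = {a, b, d, g}  B5 = {d, e, g, i}  B6 = {d, e, f, g}
Tree: B1–B2, B2–B3, B3–B4, B1–B5, B1–B6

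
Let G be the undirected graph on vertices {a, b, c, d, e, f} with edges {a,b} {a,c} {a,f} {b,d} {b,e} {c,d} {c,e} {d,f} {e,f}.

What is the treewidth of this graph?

A width-3 tree decomposition is:
Bags: B1 = {b, c, d, f}  B2 = {b, c, e, f}  B3 = {a, b, c, f}
Tree: B1–B2, B2–B3
Each bag holds 4 vertices, so the decomposition has width 3, which upper-bounds the treewidth. For the lower bound: the 4 vertex sets {d,f}, {b,e}, {c}, {a} are disjoint, each induces a connected subgraph, and every pair is joined by at least one edge of G. Contracting each set to a single vertex therefore yields K_{4} as a minor, and since treewidth is minor-monotone, tw(G) ≥ tw(K_{4}) = 3. Combining the bounds, tw(G) = 3.

3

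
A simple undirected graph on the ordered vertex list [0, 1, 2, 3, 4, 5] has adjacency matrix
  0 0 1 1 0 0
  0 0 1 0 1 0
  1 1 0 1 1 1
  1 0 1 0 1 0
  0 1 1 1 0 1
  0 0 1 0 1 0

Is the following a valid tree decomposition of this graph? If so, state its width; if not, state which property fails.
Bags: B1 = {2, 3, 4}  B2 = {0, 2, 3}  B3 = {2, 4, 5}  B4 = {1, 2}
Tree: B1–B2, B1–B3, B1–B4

A tree decomposition must satisfy three properties: every vertex lies in some bag; for every edge, both endpoints lie together in some bag; and for every vertex, the bags containing it form a connected subtree. Here edge (4,1) lies in no bag, so the decomposition is invalid.

No — edge (4,1) lies in no bag.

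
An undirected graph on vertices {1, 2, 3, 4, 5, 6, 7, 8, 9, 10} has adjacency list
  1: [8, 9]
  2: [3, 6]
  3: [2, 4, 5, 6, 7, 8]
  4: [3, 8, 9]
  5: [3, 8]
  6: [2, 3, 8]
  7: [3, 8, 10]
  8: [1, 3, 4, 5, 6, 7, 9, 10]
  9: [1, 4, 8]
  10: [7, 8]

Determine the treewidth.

A width-2 tree decomposition is:
Bags: B1 = {3, 4, 8}  B2 = {3, 7, 8}  B3 = {4, 8, 9}  B4 = {3, 6, 8}  B5 = {7, 8, 10}  B6 = {1, 8, 9}  B7 = {2, 3, 6}  B8 = {3, 5, 8}
Tree: B1–B2, B1–B3, B1–B4, B2–B5, B3–B6, B4–B7, B4–B8
Every bag has size at most 3, so the width is 3 − 1 = 2 and tw(G) ≤ 2. On the other hand G contains the 3-clique {1, 8, 9}. A clique must lie in a single bag of any decomposition, so no decomposition can have width below 2. Therefore the treewidth is 2.

2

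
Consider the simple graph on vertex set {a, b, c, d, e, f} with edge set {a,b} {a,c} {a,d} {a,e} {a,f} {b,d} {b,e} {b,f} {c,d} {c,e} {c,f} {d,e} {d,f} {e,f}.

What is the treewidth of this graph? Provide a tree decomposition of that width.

Treewidth 4.
Bags: B1 = {a, b, d, e, f}  B2 = {a, c, d, e, f}
Tree: B1–B2

The largest bag has 5 vertices, giving width 4; this decomposition certifies tw(G) ≤ 4. For the lower bound, the 5 vertices {a, c, d, e, f} are pairwise adjacent, and any tree decomposition puts a clique entirely inside one bag — forcing width ≥ 4. Hence tw(G) = 4 exactly.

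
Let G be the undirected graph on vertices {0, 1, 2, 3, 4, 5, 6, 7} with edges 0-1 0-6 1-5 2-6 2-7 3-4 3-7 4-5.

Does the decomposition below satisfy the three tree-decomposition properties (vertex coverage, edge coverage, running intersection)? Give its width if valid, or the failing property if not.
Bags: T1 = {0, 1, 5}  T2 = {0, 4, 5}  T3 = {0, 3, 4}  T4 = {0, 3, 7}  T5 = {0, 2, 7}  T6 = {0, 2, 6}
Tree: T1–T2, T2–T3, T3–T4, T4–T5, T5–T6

Vertex coverage: the bags together contain {0, 1, 2, 3, 4, 5, 6, 7}, the full vertex set. Edge coverage: each edge of G has both endpoints in at least one bag. Running intersection: for every vertex, the bags containing it form a connected subtree. All three properties hold, so this is a valid tree decomposition of width max|bag| − 1 = 2, and hence tw(G) ≤ 2.

Yes; width 2.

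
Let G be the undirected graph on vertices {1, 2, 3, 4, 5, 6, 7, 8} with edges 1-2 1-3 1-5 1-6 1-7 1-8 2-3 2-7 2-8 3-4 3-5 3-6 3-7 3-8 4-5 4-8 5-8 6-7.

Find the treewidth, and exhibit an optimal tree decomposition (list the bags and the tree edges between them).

Treewidth 3.
One such decomposition:
Bags: B1 = {1, 2, 3, 8}  B2 = {1, 3, 5, 8}  B3 = {1, 2, 3, 7}  B4 = {3, 4, 5, 8}  B5 = {1, 3, 6, 7}
Tree: B1–B2, B1–B3, B2–B4, B3–B5

Every bag has size at most 4, so the width is 4 − 1 = 3 and tw(G) ≤ 3. On the other hand G contains the 4-clique {1, 2, 3, 8}. A clique must lie in a single bag of any decomposition, so no decomposition can have width below 3. Combining the bounds, tw(G) = 3.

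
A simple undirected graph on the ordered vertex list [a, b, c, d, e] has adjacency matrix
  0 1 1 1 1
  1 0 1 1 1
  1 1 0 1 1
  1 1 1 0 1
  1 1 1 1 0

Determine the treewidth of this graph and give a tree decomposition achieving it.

Treewidth 4.
Bags: B1 = {a, b, c, d, e}
Tree: (single bag)

With just one bag of size 5, the width is 5 − 1 = 4, so tw(G) ≤ 4. For the lower bound, the 5 vertices {a, b, c, d, e} are pairwise adjacent, and any tree decomposition puts a clique entirely inside one bag — forcing width ≥ 4. Hence tw(G) = 4 exactly.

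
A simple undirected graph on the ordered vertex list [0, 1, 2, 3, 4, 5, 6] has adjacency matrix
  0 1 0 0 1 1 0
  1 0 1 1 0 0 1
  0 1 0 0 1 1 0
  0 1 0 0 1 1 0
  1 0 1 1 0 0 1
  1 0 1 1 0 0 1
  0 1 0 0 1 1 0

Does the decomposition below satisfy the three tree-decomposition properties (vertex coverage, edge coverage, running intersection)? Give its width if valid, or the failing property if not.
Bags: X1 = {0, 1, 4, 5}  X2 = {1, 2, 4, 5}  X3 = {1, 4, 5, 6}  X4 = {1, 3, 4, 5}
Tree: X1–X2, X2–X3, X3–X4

Vertex coverage: the bags together contain {0, 1, 2, 3, 4, 5, 6}, the full vertex set. Edge coverage: each edge of G has both endpoints in at least one bag. Running intersection: for every vertex, the bags containing it form a connected subtree. All three properties hold, so this is a valid tree decomposition of width max|bag| − 1 = 3, and hence tw(G) ≤ 3.

Yes; width 3.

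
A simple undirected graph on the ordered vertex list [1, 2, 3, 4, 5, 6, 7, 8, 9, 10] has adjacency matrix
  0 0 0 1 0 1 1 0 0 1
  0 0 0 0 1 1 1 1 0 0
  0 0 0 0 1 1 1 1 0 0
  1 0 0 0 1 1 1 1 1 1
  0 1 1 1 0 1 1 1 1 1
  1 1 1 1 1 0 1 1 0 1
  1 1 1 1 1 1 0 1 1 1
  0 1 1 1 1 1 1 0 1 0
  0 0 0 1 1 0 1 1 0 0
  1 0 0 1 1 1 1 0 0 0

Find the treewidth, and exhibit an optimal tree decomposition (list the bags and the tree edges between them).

Treewidth 4.
One such decomposition:
Bags: B1 = {3, 5, 6, 7, 8}  B2 = {4, 5, 6, 7, 8}  B3 = {4, 5, 7, 8, 9}  B4 = {4, 5, 6, 7, 10}  B5 = {1, 4, 6, 7, 10}  B6 = {2, 5, 6, 7, 8}
Tree: B1–B2, B2–B3, B2–B4, B4–B5, B2–B6

Every bag has size at most 5, so the width is 5 − 1 = 4 and tw(G) ≤ 4. On the other hand G contains the 5-clique {1, 4, 6, 7, 10}. A clique must lie in a single bag of any decomposition, so no decomposition can have width below 4. The upper and lower bounds meet at 4, so that is the treewidth.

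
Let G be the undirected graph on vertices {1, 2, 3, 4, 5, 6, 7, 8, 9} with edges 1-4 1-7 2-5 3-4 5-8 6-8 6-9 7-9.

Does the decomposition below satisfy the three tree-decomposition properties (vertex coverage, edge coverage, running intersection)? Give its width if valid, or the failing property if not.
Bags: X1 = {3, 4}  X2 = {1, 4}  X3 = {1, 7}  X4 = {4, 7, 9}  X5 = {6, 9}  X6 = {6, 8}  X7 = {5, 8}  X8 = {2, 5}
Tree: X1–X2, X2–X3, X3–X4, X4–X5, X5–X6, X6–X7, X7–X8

No — bags containing vertex 4 are not connected in the tree.

A tree decomposition must satisfy three properties: every vertex lies in some bag; for every edge, both endpoints lie together in some bag; and for every vertex, the bags containing it form a connected subtree. Here bags containing vertex 4 are not connected in the tree, so the decomposition is invalid.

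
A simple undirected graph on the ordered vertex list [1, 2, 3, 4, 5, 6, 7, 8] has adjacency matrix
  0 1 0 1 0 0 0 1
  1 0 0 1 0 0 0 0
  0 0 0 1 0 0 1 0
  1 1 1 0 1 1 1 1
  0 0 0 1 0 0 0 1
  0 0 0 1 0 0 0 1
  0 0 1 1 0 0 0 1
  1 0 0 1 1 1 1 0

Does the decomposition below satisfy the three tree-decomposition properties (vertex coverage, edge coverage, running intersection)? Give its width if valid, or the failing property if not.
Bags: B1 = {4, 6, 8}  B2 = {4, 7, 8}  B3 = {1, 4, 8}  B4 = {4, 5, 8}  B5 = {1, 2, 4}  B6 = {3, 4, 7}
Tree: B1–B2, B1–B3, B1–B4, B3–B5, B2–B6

Checking the three conditions: (i) the bags cover all of {1, 2, 3, 4, 5, 6, 7, 8}; (ii) for each edge, some bag contains both endpoints; (iii) the bags containing any fixed vertex form a subtree. All hold, so the decomposition is valid with width 3 − 1 = 2.

Yes; width 2.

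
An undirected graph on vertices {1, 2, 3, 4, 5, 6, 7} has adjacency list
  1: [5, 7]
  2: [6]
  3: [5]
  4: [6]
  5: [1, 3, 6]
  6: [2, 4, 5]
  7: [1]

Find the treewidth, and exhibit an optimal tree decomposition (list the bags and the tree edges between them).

Every bag has size at most 2, so the width is 2 − 1 = 1 and tw(G) ≤ 1. Any graph with an edge has treewidth ≥ 1, and G has the edge 5–3. The upper and lower bounds meet at 1, so that is the treewidth.

Treewidth 1.
One optimal decomposition is:
Bags: B1 = {3, 5}  B2 = {1, 5}  B3 = {5, 6}  B4 = {4, 6}  B5 = {2, 6}  B6 = {1, 7}
Tree: B1–B2, B2–B3, B3–B4, B3–B5, B2–B6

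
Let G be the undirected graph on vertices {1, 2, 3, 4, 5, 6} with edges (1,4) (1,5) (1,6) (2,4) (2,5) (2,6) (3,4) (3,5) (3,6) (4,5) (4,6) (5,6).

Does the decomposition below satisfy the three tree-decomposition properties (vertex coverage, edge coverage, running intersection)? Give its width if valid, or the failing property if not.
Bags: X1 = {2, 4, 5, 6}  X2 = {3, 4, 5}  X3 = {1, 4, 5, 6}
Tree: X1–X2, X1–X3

No — edge (6,3) lies in no bag.

A tree decomposition must satisfy three properties: every vertex lies in some bag; for every edge, both endpoints lie together in some bag; and for every vertex, the bags containing it form a connected subtree. Here edge (6,3) lies in no bag, so the decomposition is invalid.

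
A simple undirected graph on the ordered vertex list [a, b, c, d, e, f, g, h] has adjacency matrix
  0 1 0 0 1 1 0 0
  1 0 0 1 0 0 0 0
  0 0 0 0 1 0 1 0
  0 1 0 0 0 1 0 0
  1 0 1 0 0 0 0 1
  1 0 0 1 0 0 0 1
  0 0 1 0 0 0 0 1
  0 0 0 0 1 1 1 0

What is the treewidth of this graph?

A width-2 tree decomposition is:
Bags: B1 = {c, g, h}  B2 = {c, e, h}  B3 = {e, f, h}  B4 = {a, e, f}  B5 = {a, d, f}  B6 = {a, b, d}
Tree: B1–B2, B2–B3, B3–B4, B4–B5, B5–B6
The largest bag has 3 vertices, giving width 2; this decomposition certifies tw(G) ≤ 2. The edges g–c–e–h–g form a cycle, so G is not a tree and its treewidth is at least 2. Therefore the treewidth is 2.

2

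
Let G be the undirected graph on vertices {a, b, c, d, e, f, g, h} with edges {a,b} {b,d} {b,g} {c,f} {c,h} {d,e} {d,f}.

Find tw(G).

1

A width-1 tree decomposition is:
Bags: B1 = {d, f}  B2 = {b, d}  B3 = {b, g}  B4 = {d, e}  B5 = {c, f}  B6 = {c, h}  B7 = {a, b}
Tree: B1–B2, B2–B3, B1–B4, B1–B5, B5–B6, B3–B7
The largest bag has 2 vertices, giving width 1; this decomposition certifies tw(G) ≤ 1. G has an edge, so its treewidth is at least 1. The upper and lower bounds meet at 1, so that is the treewidth.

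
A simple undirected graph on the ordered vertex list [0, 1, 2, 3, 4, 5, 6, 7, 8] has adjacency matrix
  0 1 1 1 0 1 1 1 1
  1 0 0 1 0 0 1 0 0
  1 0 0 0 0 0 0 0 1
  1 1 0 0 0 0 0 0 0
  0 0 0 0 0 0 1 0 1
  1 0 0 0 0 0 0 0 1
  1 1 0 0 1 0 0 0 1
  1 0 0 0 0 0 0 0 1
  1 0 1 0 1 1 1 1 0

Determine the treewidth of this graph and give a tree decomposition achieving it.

The largest bag has 3 vertices, giving width 2; this decomposition certifies tw(G) ≤ 2. For the lower bound, the 3 vertices {0, 2, 8} are pairwise adjacent, and any tree decomposition puts a clique entirely inside one bag — forcing width ≥ 2. The upper and lower bounds meet at 2, so that is the treewidth.

Treewidth 2.
One such decomposition:
Bags: B1 = {0, 1, 6}  B2 = {0, 6, 8}  B3 = {0, 7, 8}  B4 = {4, 6, 8}  B5 = {0, 2, 8}  B6 = {0, 1, 3}  B7 = {0, 5, 8}
Tree: B1–B2, B2–B3, B2–B4, B3–B5, B1–B6, B2–B7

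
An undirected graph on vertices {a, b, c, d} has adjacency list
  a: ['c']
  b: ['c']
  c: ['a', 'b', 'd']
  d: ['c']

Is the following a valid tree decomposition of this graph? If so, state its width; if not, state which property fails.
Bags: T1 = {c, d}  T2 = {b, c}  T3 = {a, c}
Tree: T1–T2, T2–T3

Yes; width 1.

Checking the three conditions: (i) the bags cover all of {a, b, c, d}; (ii) for each edge, some bag contains both endpoints; (iii) the bags containing any fixed vertex form a subtree. All hold, so the decomposition is valid with width 2 − 1 = 1.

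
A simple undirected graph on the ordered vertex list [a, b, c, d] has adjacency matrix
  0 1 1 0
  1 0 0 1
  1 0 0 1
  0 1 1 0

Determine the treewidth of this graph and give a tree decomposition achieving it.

Each bag holds 3 vertices, so the decomposition has width 2, which upper-bounds the treewidth. Since d–c–a–b–d is a cycle in G, G is not acyclic. Forests are exactly the graphs of treewidth ≤ 1, so tw(G) ≥ 2. Therefore the treewidth is 2.

Treewidth 2.
One optimal decomposition is:
Bags: B1 = {a, c, d}  B2 = {a, b, d}
Tree: B1–B2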